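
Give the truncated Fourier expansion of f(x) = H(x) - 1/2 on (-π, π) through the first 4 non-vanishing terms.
2·sin(x)/π + 2·sin(3·x)/(3·π) + 2·sin(5·x)/(5·π) + 2·sin(7·x)/(7·π)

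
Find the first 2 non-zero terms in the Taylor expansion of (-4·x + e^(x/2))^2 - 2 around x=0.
-7·x - 1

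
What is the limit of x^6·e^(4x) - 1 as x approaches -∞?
The product is a 0·∞ indeterminate form at x → -∞.
Rewrite the product as x^6 / e^(-4x) (an ∞/∞ form) and apply L'Hôpital, or use the standard hierarchy e^(4|x|) ≫ |x^6| as x → -∞.
The indeterminate product → 0, so the limit = -1.

Final answer: -1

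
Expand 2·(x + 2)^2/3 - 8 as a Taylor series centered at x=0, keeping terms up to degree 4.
2·x^2/3 + 8·x/3 - 16/3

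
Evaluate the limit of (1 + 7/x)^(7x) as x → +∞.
As x → +∞: write (1 + 7/x)^(7x) = ((1 + 7/x)^x)^7 → (e^7)^7 = e^49.
Limit = e^(49).

Final answer: e^(49)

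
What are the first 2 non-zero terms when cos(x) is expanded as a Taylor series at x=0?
1 - x^2/2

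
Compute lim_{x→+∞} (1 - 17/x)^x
As x → +∞: this is the defining limit (1 - 17/x)^x → e^(-17).
Limit = e^(-17).

Final answer: e^(-17)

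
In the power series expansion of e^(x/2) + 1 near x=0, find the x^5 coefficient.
Expand to order 5: e^(x/2) + 1 = x^5/3840 + x^4/384 + x^3/48 + x^2/8 + x/2 + 2 + O(x^6).
The coefficient of x^5 is 1/3840.

Final answer: 1/3840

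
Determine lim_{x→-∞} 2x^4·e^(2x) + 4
The product is a 0·∞ indeterminate form at x → -∞.
Rewrite the product as 2x^4 / e^(-2x) (an ∞/∞ form) and apply L'Hôpital, or use the standard hierarchy e^(2|x|) ≫ |x^4| as x → -∞.
The indeterminate product → 0, so the limit = 4.

Final answer: 4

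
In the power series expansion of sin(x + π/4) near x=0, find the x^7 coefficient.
Expand to order 7: sin(x + π/4) = -√(2)·x^7/10080 - √(2)·x^6/1440 + √(2)·x^5/240 + √(2)·x^4/48 - √(2)·x^3/12 - √(2)·x^2/4 + √(2)·x/2 + √(2)/2 + O(x^8).
The coefficient of x^7 is -√(2)/10080.

Final answer: -√(2)/10080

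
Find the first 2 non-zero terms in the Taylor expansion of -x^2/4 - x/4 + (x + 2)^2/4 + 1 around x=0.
3·x/4 + 2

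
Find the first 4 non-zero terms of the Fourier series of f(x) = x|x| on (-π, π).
(-8 + 2·π^2)·sin(x)/π - π·sin(2·x) + (-8 + 18·π^2)·sin(3·x)/(27·π) - π·sin(4·x)/2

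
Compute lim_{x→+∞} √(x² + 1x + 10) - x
This is an ∞ − ∞ indeterminate form.
Multiply and divide by the conjugate √(x²+1x + 10) + x; the x² terms cancel, leaving (1x + 10)/(√(x²+1x + 10)+x) → 1/2.
Limit = 1/2.

Final answer: 1/2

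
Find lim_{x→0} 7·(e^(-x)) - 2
Direct substitution at x = 0 gives 5.

Final answer: 5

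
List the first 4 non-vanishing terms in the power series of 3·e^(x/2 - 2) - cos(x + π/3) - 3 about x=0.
x^3·(-√(3)/12 + e^(-2)/16) + x^2·(3·e^(-2)/8 + 1/4) + x·(3·e^(-2)/2 + √(3)/2) - 7/2 + 3·e^(-2)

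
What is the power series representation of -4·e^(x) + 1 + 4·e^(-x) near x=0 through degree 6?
-x^5/15 - 4·x^3/3 - 8·x + 1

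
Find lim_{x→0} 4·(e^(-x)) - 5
Direct substitution at x = 0 gives -1.

Final answer: -1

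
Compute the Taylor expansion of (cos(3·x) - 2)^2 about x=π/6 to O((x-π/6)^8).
4 + 12·(x - π/6) + 9·(x - π/6)^2 - 18·(x - π/6)^3 - 27·(x - π/6)^4 + 81·(x - π/6)^5/10 + 162·(x - π/6)^6/5 - 243·(x - π/6)^7/140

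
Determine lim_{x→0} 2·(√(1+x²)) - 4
Direct substitution at x = 0 gives -2.

Final answer: -2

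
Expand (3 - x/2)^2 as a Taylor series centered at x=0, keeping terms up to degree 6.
x^2/4 - 3·x + 9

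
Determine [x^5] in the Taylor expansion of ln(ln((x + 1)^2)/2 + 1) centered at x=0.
Expand to order 5: ln(ln((x + 1)^2)/2 + 1) = 19·x^5/10 - 35·x^4/24 + 7·x^3/6 - x^2 + x + O(x^6).
The coefficient of x^5 is 19/10.

Final answer: 19/10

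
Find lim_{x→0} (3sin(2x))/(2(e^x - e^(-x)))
Both numerator and denominator → 0 as x → 0; this is a 0/0 indeterminate form.
Expand each to leading order near x = 0: numerator ~ 6·x, denominator ~ 4·x.
The limit of the ratio is 3/2.

Final answer: 3/2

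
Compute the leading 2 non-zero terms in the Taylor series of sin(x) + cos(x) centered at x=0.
x + 1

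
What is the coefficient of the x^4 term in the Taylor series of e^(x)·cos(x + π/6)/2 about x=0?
Expand to order 4: e^(x)·cos(x + π/6)/2 = -√(3)·x^4/24 + x^3·(-√(3)/12 - 1/12) - x^2/4 + x·(-1/4 + √(3)/4) + √(3)/4 + O(x^5).
The coefficient of x^4 is -√(3)/24.

Final answer: -√(3)/24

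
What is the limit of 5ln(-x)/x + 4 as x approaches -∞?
The quotient is an ∞/∞ indeterminate form as x → -∞.
Compare growth rates of the dominant terms (exponentials ≫ polynomials ≫ logarithms), or apply L'Hôpital's rule; the quotient → 0.
Adding the constant: 0 + 4 = 4. Limit = 4.

Final answer: 4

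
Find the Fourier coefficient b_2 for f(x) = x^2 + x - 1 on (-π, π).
b_2 = (1/π) ∫_{-π}^{π} f(x)·sin(2x) dx.
Evaluate the integral (use parity and integration by parts as needed): b_2 = -1.

Final answer: -1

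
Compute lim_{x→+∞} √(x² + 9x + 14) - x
This is an ∞ − ∞ indeterminate form.
Multiply and divide by the conjugate √(x²+9x + 14) + x; the x² terms cancel, leaving (9x + 14)/(√(x²+9x + 14)+x) → 9/2.
Limit = 9/2.

Final answer: 9/2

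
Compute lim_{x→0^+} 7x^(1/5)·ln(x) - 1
The product is a 0·∞ indeterminate form at x → 0⁺.
Rewrite the product as 7·ln(x) / x^(-1/5) and apply L'Hôpital, or use the standard hierarchy x^(-1/5) ≫ |ln x| as x → 0⁺.
The indeterminate product → 0, so the limit = -1.

Final answer: -1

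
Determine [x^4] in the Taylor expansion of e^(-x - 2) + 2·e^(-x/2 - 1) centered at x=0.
Expand to order 4: e^(-x - 2) + 2·e^(-x/2 - 1) = x^4·(e^(-1)/192 + e^(-2)/24) + x^3·(-e^(-2)/6 - e^(-1)/24) + x^2·(e^(-2)/2 + e^(-1)/4) + x·(-e^(-1) - e^(-2)) + e^(-2) + 2·e^(-1) + O(x^5).
The coefficient of x^4 is e^(-1)/192 + e^(-2)/24.

Final answer: e^(-1)/192 + e^(-2)/24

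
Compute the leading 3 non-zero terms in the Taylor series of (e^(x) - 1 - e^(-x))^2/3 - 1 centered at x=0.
4·x^2/3 - 4·x/3 - 2/3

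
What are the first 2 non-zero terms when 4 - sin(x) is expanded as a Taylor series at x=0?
4 - x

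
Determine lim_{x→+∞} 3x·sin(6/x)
As x → +∞: let u = 6/x → 0⁺; then 3·x·sin(6/x) = 3·6·sin(u)/u → 3·6·1 = 18.
Limit = 18.

Final answer: 18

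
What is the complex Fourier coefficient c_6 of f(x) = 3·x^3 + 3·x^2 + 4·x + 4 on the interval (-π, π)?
Compute the real Fourier coefficients first: a_6 = 1/3, b_6 = -π^2 - 7/6.
Then c_6 = (a_6 − i·b_6)/2 = 1/6 + 7·i/12 + i·π^2/2.

Final answer: 1/6 + 7·i/12 + i·π^2/2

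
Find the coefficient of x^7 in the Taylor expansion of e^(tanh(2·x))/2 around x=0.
Expand to order 7: e^(tanh(2·x))/2 = 220·x^7/63 + 194·x^6/45 - 2·x^5/5 - 7·x^4/3 - 2·x^3/3 + x^2 + x + 1/2 + O(x^8).
The coefficient of x^7 is 220/63.

Final answer: 220/63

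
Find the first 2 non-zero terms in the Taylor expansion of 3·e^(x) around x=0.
3·x + 3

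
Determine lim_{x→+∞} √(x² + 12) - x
This is an ∞ − ∞ indeterminate form.
Multiply and divide by the conjugate √(x²+12) + x; the x² terms cancel, leaving 12/(√(x²+12)+x) → 0.
Limit = 0.

Final answer: 0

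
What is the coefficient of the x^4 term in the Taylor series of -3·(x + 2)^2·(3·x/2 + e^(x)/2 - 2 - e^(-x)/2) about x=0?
Expand to order 4: -3·(x + 2)^2·(3·x/2 + e^(x)/2 - 2 - e^(-x)/2) = -2·x^4 - 19·x^3/2 - 24·x^2 - 6·x + 24 + O(x^5).
The coefficient of x^4 is -2.

Final answer: -2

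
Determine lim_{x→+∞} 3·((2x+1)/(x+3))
Evaluate the dominant behaviour as x → +∞; each term tends to a finite value or vanishes.
Limit = 6.

Final answer: 6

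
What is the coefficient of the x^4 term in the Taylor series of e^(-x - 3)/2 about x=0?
Expand to order 4: e^(-x - 3)/2 = x^4·e^(-3)/48 - x^3·e^(-3)/12 + x^2·e^(-3)/4 - x·e^(-3)/2 + e^(-3)/2 + O(x^5).
The coefficient of x^4 is e^(-3)/48.

Final answer: e^(-3)/48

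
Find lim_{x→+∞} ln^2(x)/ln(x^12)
This is an ∞/∞ indeterminate form as x → +∞.
Write ln(x^12) = 12·ln(x), reducing the quotient to ln(x)/12 → ∞.
Limit = ∞.

Final answer: ∞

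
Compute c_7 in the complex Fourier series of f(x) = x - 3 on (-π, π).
Compute the real Fourier coefficients first: a_7 = 0, b_7 = 2/7.
Then c_7 = (a_7 − i·b_7)/2 = -i/7.

Final answer: -i/7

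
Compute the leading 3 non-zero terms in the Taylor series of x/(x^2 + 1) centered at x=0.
x^5 - x^3 + x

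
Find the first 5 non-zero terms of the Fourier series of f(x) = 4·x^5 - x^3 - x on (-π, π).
(-162·π^2 + 8·π^4 + 970)·sin(x) + (-4·π^4 - 61/2 + 21·π^2)·sin(2·x) + (-178·π^2/27 + 302/81 + 8·π^4/3)·sin(3·x) + (-2·π^4 - 5/8 + 3·π^2)·sin(4·x) + (-42·π^2/25 + 2/625 + 8·π^4/5)·sin(5·x)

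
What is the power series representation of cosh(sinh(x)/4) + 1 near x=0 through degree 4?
65·x^4/6144 + x^2/32 + 2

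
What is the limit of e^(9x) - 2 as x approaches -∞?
Evaluate the dominant behaviour as x → -∞; each term tends to a finite value or vanishes.
Limit = -2.

Final answer: -2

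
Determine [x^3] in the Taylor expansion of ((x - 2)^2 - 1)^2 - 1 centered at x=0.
Expand to order 3: ((x - 2)^2 - 1)^2 - 1 = -8·x^3 + 22·x^2 - 24·x + 8 + O(x^4).
The coefficient of x^3 is -8.

Final answer: -8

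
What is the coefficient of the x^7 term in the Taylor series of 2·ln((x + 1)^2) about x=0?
Expand to order 7: 2·ln((x + 1)^2) = 4·x^7/7 - 2·x^6/3 + 4·x^5/5 - x^4 + 4·x^3/3 - 2·x^2 + 4·x + O(x^8).
The coefficient of x^7 is 4/7.

Final answer: 4/7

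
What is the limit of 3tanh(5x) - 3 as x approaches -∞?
Evaluate the dominant behaviour as x → -∞; each term tends to a finite value or vanishes.
Limit = -6.

Final answer: -6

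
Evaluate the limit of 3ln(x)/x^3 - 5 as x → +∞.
The quotient is an ∞/∞ indeterminate form as x → +∞.
The polynomial denominator x^3 dominates the logarithmic numerator (any positive power of x ≫ ln(x) as x → ∞), so the quotient → 0.
Adding the constant: 0 - 5 = -5. Limit = -5.

Final answer: -5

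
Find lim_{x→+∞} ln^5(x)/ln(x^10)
This is an ∞/∞ indeterminate form as x → +∞.
Write ln(x^10) = 10·ln(x), reducing the quotient to ln^4(x)/10 → ∞.
Limit = ∞.

Final answer: ∞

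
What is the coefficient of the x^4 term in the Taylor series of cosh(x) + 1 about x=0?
Expand to order 4: cosh(x) + 1 = x^4/24 + x^2/2 + 2 + O(x^5).
The coefficient of x^4 is 1/24.

Final answer: 1/24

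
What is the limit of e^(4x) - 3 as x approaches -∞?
Evaluate the dominant behaviour as x → -∞; each term tends to a finite value or vanishes.
Limit = -3.

Final answer: -3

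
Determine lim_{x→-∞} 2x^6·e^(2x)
This is a 0·∞ indeterminate form at x → -∞.
Rewrite the product as 2x^6 / e^(-2x) (an ∞/∞ form) and apply L'Hôpital, or use the standard hierarchy e^(2|x|) ≫ |x^6| as x → -∞.
The indeterminate product → 0, so the limit = 0.

Final answer: 0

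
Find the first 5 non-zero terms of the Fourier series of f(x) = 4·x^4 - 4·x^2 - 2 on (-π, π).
(208 - 32·π^2)·cos(x) + (-16 + 8·π^2)·cos(2·x) + (112/27 - 32·π^2/9)·cos(3·x) + (-7/4 + 2·π^2)·cos(4·x) - 4·π^2/3 - 2 + 4·π^4/5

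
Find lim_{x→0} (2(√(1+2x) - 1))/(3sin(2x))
Both numerator and denominator → 0 as x → 0; this is a 0/0 indeterminate form.
Expand each to leading order near x = 0: numerator ~ 2·x, denominator ~ 6·x.
The limit of the ratio is 1/3.

Final answer: 1/3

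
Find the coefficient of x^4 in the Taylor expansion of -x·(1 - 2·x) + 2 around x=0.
Expand to order 4: -x·(1 - 2·x) + 2 = 2·x^2 - x + 2 + O(x^5).
The coefficient of x^4 is 0.

Final answer: 0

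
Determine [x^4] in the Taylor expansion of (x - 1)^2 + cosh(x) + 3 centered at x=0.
Expand to order 4: (x - 1)^2 + cosh(x) + 3 = x^4/24 + 3·x^2/2 - 2·x + 5 + O(x^5).
The coefficient of x^4 is 1/24.

Final answer: 1/24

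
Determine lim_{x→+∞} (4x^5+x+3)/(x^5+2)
This is an ∞/∞ indeterminate form as x → +∞.
Divide numerator and denominator by x^5 and let the lower-order terms vanish; the leading terms give 4/1 = 4.
Limit = 4.

Final answer: 4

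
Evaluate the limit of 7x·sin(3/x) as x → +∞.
As x → +∞: let u = 3/x → 0⁺; then 7·x·sin(3/x) = 7·3·sin(u)/u → 7·3·1 = 21.
Limit = 21.

Final answer: 21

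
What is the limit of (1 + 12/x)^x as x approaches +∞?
As x → +∞: this is the defining limit (1 + 12/x)^x → e^12.
Limit = e^(12).

Final answer: e^(12)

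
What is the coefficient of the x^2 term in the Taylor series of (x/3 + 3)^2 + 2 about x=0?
Expand to order 2: (x/3 + 3)^2 + 2 = x^2/9 + 2·x + 11 + O(x^3).
The coefficient of x^2 is 1/9.

Final answer: 1/9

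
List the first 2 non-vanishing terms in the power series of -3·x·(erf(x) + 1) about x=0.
-6·x^2/√(π) - 3·x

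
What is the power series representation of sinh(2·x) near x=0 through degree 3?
4·x^3/3 + 2·x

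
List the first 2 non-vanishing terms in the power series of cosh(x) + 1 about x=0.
x^2/2 + 2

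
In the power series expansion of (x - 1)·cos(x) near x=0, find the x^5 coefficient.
Expand to order 5: (x - 1)·cos(x) = x^5/24 - x^4/24 - x^3/2 + x^2/2 + x - 1 + O(x^6).
The coefficient of x^5 is 1/24.

Final answer: 1/24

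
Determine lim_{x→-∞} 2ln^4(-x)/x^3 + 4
The quotient is an ∞/∞ indeterminate form as x → -∞.
Compare growth rates of the dominant terms (exponentials ≫ polynomials ≫ logarithms), or apply L'Hôpital's rule; the quotient → 0.
Adding the constant: 0 + 4 = 4. Limit = 4.

Final answer: 4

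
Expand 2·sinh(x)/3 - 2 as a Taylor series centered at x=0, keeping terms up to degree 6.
x^5/180 + x^3/9 + 2·x/3 - 2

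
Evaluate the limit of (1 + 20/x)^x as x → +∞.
As x → +∞: this is the defining limit (1 + 20/x)^x → e^20.
Limit = e^(20).

Final answer: e^(20)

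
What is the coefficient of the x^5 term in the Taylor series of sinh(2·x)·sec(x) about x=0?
Expand to order 5: sinh(2·x)·sec(x) = 27·x^5/20 + 7·x^3/3 + 2·x + O(x^6).
The coefficient of x^5 is 27/20.

Final answer: 27/20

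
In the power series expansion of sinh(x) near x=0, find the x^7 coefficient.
Expand to order 7: sinh(x) = x^7/5040 + x^5/120 + x^3/6 + x + O(x^8).
The coefficient of x^7 is 1/5040.

Final answer: 1/5040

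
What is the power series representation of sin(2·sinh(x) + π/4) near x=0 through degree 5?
-23·√(2)·x^5/120 - √(2)·x^3/2 - √(2)·x^2 + √(2)·x + √(2)/2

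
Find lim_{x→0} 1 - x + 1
Direct substitution at x = 0 gives 2.

Final answer: 2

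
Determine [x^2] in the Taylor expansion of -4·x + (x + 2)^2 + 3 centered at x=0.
Expand to order 2: -4·x + (x + 2)^2 + 3 = x^2 + 7 + O(x^3).
The coefficient of x^2 is 1.

Final answer: 1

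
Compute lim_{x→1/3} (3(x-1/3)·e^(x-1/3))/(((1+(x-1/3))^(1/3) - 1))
Both numerator and denominator → 0 as x → 1/3; this is a 0/0 indeterminate form.
Expand each to leading order near x = 1/3: numerator ~ 3·(x - 1/3), denominator ~ (x - 1/3)/3.
The limit of the ratio is 9.

Final answer: 9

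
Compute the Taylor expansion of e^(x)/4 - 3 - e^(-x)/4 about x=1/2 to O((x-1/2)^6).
(-12·e^(1/2) - 1 + e)·e^(-1/2)/4 + (1 + e)·e^(-1/2)·(x - 1/2)/4 + (-1 + e)·e^(-1/2)·(x - 1/2)^2/8 + (1 + e)·e^(-1/2)·(x - 1/2)^3/24 + (-1 + e)·e^(-1/2)·(x - 1/2)^4/96 + (1 + e)·e^(-1/2)·(x - 1/2)^5/480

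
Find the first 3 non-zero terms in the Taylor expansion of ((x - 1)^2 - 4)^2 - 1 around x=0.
-2·x^2 + 12·x + 8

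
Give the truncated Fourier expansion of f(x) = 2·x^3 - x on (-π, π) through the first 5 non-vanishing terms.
(-26 + 4·π^2)·sin(x) + (4 - 2·π^2)·sin(2·x) + (-14/9 + 4·π^2/3)·sin(3·x) + (7/8 - π^2)·sin(4·x) + (-74/125 + 4·π^2/5)·sin(5·x)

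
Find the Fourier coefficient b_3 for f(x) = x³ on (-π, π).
b_3 = (1/π) ∫_{-π}^{π} f(x)·sin(3x) dx.
Evaluate the integral (use parity and integration by parts as needed): b_3 = -4/9 + 2·π^2/3.

Final answer: -4/9 + 2·π^2/3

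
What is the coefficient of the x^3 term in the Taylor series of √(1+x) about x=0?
Expand to order 3: √(1+x) = x^3/16 - x^2/8 + x/2 + 1 + O(x^4).
The coefficient of x^3 is 1/16.

Final answer: 1/16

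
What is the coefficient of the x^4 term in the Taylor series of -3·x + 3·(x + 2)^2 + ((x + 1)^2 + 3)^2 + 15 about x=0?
1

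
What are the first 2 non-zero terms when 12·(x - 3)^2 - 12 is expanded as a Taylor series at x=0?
96 - 72·x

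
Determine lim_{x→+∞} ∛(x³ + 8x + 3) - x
This is an ∞ − ∞ indeterminate form.
Multiply by (A² + AB + B²)/(A² + AB + B²) where A = ∛(x³+8x + 3), B = x to use A³ − B³ = (A−B)(A²+AB+B²); the x³ terms cancel, leaving (8x + 3)/(A²+AB+B²) with denominator ~ 3x², so the limit is 0.
Limit = 0.

Final answer: 0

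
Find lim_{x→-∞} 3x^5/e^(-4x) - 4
The quotient is an ∞/∞ indeterminate form as x → -∞.
Compare growth rates of the dominant terms (exponentials ≫ polynomials ≫ logarithms), or apply L'Hôpital's rule; the quotient → 0.
Adding the constant: 0 - 4 = -4. Limit = -4.

Final answer: -4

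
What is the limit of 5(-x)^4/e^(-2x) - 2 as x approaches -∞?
The quotient is an ∞/∞ indeterminate form as x → -∞.
Compare growth rates of the dominant terms (exponentials ≫ polynomials ≫ logarithms), or apply L'Hôpital's rule; the quotient → 0.
Adding the constant: 0 - 2 = -2. Limit = -2.

Final answer: -2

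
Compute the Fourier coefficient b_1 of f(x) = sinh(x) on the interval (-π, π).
b_1 = (1/π) ∫_{-π}^{π} f(x)·sin(1x) dx.
Evaluate the integral (use parity and integration by parts as needed): b_1 = sinh(π)/π.

Final answer: sinh(π)/π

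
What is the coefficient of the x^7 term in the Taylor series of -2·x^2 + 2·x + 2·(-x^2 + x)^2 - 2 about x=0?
Expand to order 7: -2·x^2 + 2·x + 2·(-x^2 + x)^2 - 2 = 2·x^4 - 4·x^3 + 2·x - 2 + O(x^8).
The coefficient of x^7 is 0.

Final answer: 0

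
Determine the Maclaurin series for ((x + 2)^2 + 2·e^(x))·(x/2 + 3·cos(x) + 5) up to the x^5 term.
17·x^5/40 - 17·x^4/12 - 16·x^3/3 + 10·x^2 + 51·x + 48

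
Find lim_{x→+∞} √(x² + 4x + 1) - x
As x → +∞: multiply by the conjugate to get (4x+1)/(√(x²+4x+1)+x); the denominator ~ 2x, so the limit is 4/2 = 2.
Limit = 2.

Final answer: 2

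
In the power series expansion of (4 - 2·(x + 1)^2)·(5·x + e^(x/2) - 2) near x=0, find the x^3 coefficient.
Expand to order 3: (4 - 2·(x + 1)^2)·(5·x + e^(x/2) - 2) = -275·x^3/24 - 79·x^2/4 + 15·x - 2 + O(x^4).
The coefficient of x^3 is -275/24.

Final answer: -275/24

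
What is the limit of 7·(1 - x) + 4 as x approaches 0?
Direct substitution at x = 0 gives 11.

Final answer: 11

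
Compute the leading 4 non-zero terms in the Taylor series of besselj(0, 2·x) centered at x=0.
-x^6/36 + x^4/4 - x^2 + 1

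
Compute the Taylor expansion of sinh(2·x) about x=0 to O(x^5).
4·x^3/3 + 2·x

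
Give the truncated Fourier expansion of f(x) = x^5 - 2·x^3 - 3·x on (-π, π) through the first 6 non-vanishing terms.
(-44·π^2 + 2·π^4 + 258)·sin(x) + (-π^4 - 15/2 + 7·π^2)·sin(2·x) + (-76·π^2/27 - 10/81 + 2·π^4/3)·sin(3·x) + (-π^4/2 + 57/64 + 13·π^2/8)·sin(4·x) + (-28·π^2/25 - 582/625 + 2·π^4/5)·sin(5·x) + (-π^4/3 + 139/162 + 23·π^2/27)·sin(6·x)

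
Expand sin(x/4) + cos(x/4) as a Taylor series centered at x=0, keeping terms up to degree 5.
x^5/122880 + x^4/6144 - x^3/384 - x^2/32 + x/4 + 1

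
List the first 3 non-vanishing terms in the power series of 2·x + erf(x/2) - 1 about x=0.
-x^3/(12·√(π)) + x·(1/√(π) + 2) - 1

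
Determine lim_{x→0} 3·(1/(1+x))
Direct substitution at x = 0 gives 3.

Final answer: 3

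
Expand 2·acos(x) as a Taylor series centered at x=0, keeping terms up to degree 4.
-x^3/3 - 2·x + π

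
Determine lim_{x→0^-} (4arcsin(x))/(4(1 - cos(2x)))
Both numerator and denominator → 0 as x → 0^-; this is a 0/0 indeterminate form.
Expand each to leading order near x = 0: numerator ~ 4·x, denominator ~ 8·x^2.
The limit of the ratio is -∞.

Final answer: -∞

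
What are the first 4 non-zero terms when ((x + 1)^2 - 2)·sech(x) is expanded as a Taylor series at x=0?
-x^3 + 3·x^2/2 + 2·x - 1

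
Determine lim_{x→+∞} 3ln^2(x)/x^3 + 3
The quotient is an ∞/∞ indeterminate form as x → +∞.
The polynomial denominator x^3 dominates the logarithmic numerator (any positive power of x ≫ ln^2(x) as x → ∞), so the quotient → 0.
Adding the constant: 0 + 3 = 3. Limit = 3.

Final answer: 3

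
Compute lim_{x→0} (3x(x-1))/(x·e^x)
Both numerator and denominator → 0 as x → 0; this is a 0/0 indeterminate form.
Expand each to leading order near x = 0: numerator ~ -3·x, denominator ~ x.
The limit of the ratio is -3.

Final answer: -3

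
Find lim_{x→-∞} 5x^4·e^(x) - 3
The product is a 0·∞ indeterminate form at x → -∞.
Rewrite the product as 5x^4 / e^(-x) (an ∞/∞ form) and apply L'Hôpital, or use the standard hierarchy e^(|x|) ≫ |x^4| as x → -∞.
The indeterminate product → 0, so the limit = -3.

Final answer: -3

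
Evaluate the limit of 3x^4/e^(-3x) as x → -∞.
This is an ∞/∞ indeterminate form as x → -∞.
Compare growth rates of the dominant terms (exponentials ≫ polynomials ≫ logarithms), or apply L'Hôpital's rule; the quotient → 0.
Limit = 0.

Final answer: 0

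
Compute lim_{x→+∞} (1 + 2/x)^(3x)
As x → +∞: write (1 + 2/x)^(3x) = ((1 + 2/x)^x)^3 → (e^2)^3 = e^6.
Limit = e^(6).

Final answer: e^(6)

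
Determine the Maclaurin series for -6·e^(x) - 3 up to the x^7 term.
-x^7/840 - x^6/120 - x^5/20 - x^4/4 - x^3 - 3·x^2 - 6·x - 9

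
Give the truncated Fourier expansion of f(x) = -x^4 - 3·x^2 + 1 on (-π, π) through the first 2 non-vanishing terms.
(-36 + 8·π^2)·cos(x) - π^4/5 - π^2 + 1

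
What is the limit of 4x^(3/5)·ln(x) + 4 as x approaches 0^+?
The product is a 0·∞ indeterminate form at x → 0⁺.
Rewrite the product as 4·ln(x) / x^(-3/5) and apply L'Hôpital, or use the standard hierarchy x^(-3/5) ≫ |ln x| as x → 0⁺.
The indeterminate product → 0, so the limit = 4.

Final answer: 4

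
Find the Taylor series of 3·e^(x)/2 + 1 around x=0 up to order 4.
x^4/16 + x^3/4 + 3·x^2/4 + 3·x/2 + 5/2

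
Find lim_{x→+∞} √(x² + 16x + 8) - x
This is an ∞ − ∞ indeterminate form.
Multiply and divide by the conjugate √(x²+16x + 8) + x; the x² terms cancel, leaving (16x + 8)/(√(x²+16x + 8)+x) → 16/2 = 8.
Limit = 8.

Final answer: 8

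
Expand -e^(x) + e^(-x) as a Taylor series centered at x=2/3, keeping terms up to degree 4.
(1 - e^(4/3))·e^(-2/3) + (-e^(4/3) - 1)·e^(-2/3)·(x - 2/3) + (1 - e^(4/3))·e^(-2/3)·(x - 2/3)^2/2 + (-e^(4/3) - 1)·e^(-2/3)·(x - 2/3)^3/6 + (1 - e^(4/3))·e^(-2/3)·(x - 2/3)^4/24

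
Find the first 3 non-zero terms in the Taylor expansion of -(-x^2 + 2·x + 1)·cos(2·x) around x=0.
3·x^2 - 2·x - 1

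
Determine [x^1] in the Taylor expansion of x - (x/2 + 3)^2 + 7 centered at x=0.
Expand to order 1: x - (x/2 + 3)^2 + 7 = -2·x - 2 + O(x^2).
The coefficient of x^1 is -2.

Final answer: -2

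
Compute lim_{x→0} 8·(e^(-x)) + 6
Direct substitution at x = 0 gives 14.

Final answer: 14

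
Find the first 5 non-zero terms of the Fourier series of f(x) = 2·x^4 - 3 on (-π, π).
(96 - 16·π^2)·cos(x) + (-6 + 4·π^2)·cos(2·x) + (32/27 - 16·π^2/9)·cos(3·x) + (-3/8 + π^2)·cos(4·x) - 3 + 2·π^4/5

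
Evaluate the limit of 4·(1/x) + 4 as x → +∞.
Evaluate the dominant behaviour as x → +∞; each term tends to a finite value or vanishes.
Limit = 4.

Final answer: 4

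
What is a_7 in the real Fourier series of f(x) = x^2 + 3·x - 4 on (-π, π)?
a_7 = (1/π) ∫_{-π}^{π} f(x)·cos(7x) dx.
Evaluate the integral (use parity and integration by parts as needed): a_7 = -4/49.

Final answer: -4/49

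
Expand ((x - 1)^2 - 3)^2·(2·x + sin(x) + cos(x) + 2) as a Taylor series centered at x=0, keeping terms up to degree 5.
161·x^5/30 - 61·x^4/6 - 50·x^3/3 + 22·x^2 + 36·x + 12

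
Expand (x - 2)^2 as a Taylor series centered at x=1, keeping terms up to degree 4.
1 - 2·(x - 1) + (x - 1)^2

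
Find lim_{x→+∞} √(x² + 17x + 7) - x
This is an ∞ − ∞ indeterminate form.
Multiply and divide by the conjugate √(x²+17x + 7) + x; the x² terms cancel, leaving (17x + 7)/(√(x²+17x + 7)+x) → 17/2.
Limit = 17/2.

Final answer: 17/2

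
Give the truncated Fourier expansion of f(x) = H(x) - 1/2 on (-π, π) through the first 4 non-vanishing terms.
2·sin(x)/π + 2·sin(3·x)/(3·π) + 2·sin(5·x)/(5·π) + 2·sin(7·x)/(7·π)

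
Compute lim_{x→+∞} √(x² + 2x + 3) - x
This is an ∞ − ∞ indeterminate form.
Multiply and divide by the conjugate √(x²+2x + 3) + x; the x² terms cancel, leaving (2x + 3)/(√(x²+2x + 3)+x) → 2/2 = 1.
Limit = 1.

Final answer: 1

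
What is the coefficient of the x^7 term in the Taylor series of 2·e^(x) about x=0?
Expand to order 7: 2·e^(x) = x^7/2520 + x^6/360 + x^5/60 + x^4/12 + x^3/3 + x^2 + 2·x + 2 + O(x^8).
The coefficient of x^7 is 1/2520.

Final answer: 1/2520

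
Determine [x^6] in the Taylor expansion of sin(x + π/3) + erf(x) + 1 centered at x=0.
Expand to order 6: sin(x + π/3) + erf(x) + 1 = -√(3)·x^6/1440 + x^5·(1/240 + 1/(5·√(π))) + √(3)·x^4/48 + x^3·(-2/(3·√(π)) - 1/12) - √(3)·x^2/4 + x·(1/2 + 2/√(π)) + √(3)/2 + 1 + O(x^7).
The coefficient of x^6 is -√(3)/1440.

Final answer: -√(3)/1440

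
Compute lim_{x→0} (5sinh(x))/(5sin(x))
Both numerator and denominator → 0 as x → 0; this is a 0/0 indeterminate form.
Expand each to leading order near x = 0: numerator ~ 5·x, denominator ~ 5·x.
The limit of the ratio is 1.

Final answer: 1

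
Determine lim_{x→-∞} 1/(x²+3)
Evaluate the dominant behaviour as x → -∞; each term tends to a finite value or vanishes.
Limit = 0.

Final answer: 0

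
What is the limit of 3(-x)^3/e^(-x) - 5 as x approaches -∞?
The quotient is an ∞/∞ indeterminate form as x → -∞.
Compare growth rates of the dominant terms (exponentials ≫ polynomials ≫ logarithms), or apply L'Hôpital's rule; the quotient → 0.
Adding the constant: 0 - 5 = -5. Limit = -5.

Final answer: -5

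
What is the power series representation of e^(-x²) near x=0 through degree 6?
-x^6/6 + x^4/2 - x^2 + 1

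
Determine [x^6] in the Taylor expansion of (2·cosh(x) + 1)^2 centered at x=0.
Expand to order 6: (2·cosh(x) + 1)^2 = 11·x^6/60 + 3·x^4/2 + 6·x^2 + 9 + O(x^7).
The coefficient of x^6 is 11/60.

Final answer: 11/60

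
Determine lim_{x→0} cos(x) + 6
Direct substitution at x = 0 gives 7.

Final answer: 7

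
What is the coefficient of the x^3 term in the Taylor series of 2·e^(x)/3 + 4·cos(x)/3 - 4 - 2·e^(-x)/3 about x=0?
Expand to order 3: 2·e^(x)/3 + 4·cos(x)/3 - 4 - 2·e^(-x)/3 = 2·x^3/9 - 2·x^2/3 + 4·x/3 - 8/3 + O(x^4).
The coefficient of x^3 is 2/9.

Final answer: 2/9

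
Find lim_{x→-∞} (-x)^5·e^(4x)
This is a 0·∞ indeterminate form at x → -∞.
Rewrite the product as (-x)^5 / e^(-4x) (an ∞/∞ form) and apply L'Hôpital, or use the standard hierarchy e^(4|x|) ≫ |(-x)^5| as x → -∞.
The indeterminate product → 0, so the limit = 0.

Final answer: 0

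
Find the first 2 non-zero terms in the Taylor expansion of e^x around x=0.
x + 1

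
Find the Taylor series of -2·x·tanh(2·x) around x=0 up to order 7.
-128·x^6/15 + 16·x^4/3 - 4·x^2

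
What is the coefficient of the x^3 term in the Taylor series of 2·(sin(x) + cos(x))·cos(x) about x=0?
Expand to order 3: 2·(sin(x) + cos(x))·cos(x) = -4·x^3/3 - 2·x^2 + 2·x + 2 + O(x^4).
The coefficient of x^3 is -4/3.

Final answer: -4/3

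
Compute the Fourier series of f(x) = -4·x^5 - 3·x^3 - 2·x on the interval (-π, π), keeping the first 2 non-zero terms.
(-928 - 8·π^4 + 154·π^2)·sin(x) + (-17·π^2 + 55/2 + 4·π^4)·sin(2·x)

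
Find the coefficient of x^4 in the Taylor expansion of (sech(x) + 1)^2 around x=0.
Expand to order 4: (sech(x) + 1)^2 = 13·x^4/12 - 2·x^2 + 4 + O(x^5).
The coefficient of x^4 is 13/12.

Final answer: 13/12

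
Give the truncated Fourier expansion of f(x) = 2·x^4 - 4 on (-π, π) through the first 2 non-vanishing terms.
(96 - 16·π^2)·cos(x) - 4 + 2·π^4/5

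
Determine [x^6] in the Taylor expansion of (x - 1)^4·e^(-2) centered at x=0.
Expand to order 6: (x - 1)^4·e^(-2) = x^4·e^(-2) - 4·x^3·e^(-2) + 6·x^2·e^(-2) - 4·x·e^(-2) + e^(-2) + O(x^7).
The coefficient of x^6 is 0.

Final answer: 0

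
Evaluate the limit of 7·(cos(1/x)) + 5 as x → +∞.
Evaluate the dominant behaviour as x → +∞; each term tends to a finite value or vanishes.
Limit = 12.

Final answer: 12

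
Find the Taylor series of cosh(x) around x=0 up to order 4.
x^4/24 + x^2/2 + 1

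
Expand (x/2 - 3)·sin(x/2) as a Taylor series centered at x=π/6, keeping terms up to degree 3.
-3·√(6)/4 - √(2)·π/48 + √(6)·π/48 + 3·√(2)/4 + (-√(2)/2 - √(6)/4 + √(2)·π/96 + √(6)·π/96)·(x - π/6) + (-√(2)/32 - √(6)·π/384 + √(2)·π/384 + 5·√(6)/32)·(x - π/6)^2 + (-√(6)·π/2304 - √(2)·π/2304 + √(2)/32)·(x - π/6)^3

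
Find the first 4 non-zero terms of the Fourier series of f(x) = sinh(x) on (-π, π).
sin(x)·sinh(π)/π - 4·sin(2·x)·sinh(π)/(5·π) + 3·sin(3·x)·sinh(π)/(5·π) - 8·sin(4·x)·sinh(π)/(17·π)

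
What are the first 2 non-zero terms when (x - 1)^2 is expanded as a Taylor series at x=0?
1 - 2·x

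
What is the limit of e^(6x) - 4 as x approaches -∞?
Evaluate the dominant behaviour as x → -∞; each term tends to a finite value or vanishes.
Limit = -4.

Final answer: -4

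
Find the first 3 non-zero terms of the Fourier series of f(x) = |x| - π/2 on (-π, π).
-4·cos(x)/π - 4·cos(3·x)/(9·π) - 4·cos(5·x)/(25·π)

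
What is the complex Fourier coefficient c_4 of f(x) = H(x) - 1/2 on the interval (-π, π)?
Compute the real Fourier coefficients first: a_4 = 0, b_4 = 0.
Then c_4 = (a_4 − i·b_4)/2 = 0.

Final answer: 0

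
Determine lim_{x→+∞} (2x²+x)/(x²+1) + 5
Evaluate the dominant behaviour as x → +∞; each term tends to a finite value or vanishes.
Limit = 7.

Final answer: 7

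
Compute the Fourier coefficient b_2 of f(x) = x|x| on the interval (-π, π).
b_2 = (1/π) ∫_{-π}^{π} f(x)·sin(2x) dx.
Evaluate the integral (use parity and integration by parts as needed): b_2 = -π.

Final answer: -π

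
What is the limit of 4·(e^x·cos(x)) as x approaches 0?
Direct substitution at x = 0 gives 4.

Final answer: 4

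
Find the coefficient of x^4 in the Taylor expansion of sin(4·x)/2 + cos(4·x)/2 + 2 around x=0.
Expand to order 4: sin(4·x)/2 + cos(4·x)/2 + 2 = 16·x^4/3 - 16·x^3/3 - 4·x^2 + 2·x + 5/2 + O(x^5).
The coefficient of x^4 is 16/3.

Final answer: 16/3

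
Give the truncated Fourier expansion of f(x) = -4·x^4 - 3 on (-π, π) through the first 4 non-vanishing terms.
(-192 + 32·π^2)·cos(x) + (12 - 8·π^2)·cos(2·x) + (-64/27 + 32·π^2/9)·cos(3·x) - 4·π^4/5 - 3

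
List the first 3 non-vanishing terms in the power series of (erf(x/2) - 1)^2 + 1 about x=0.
x^2/π - 2·x/√(π) + 2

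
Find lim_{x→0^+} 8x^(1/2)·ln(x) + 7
The product is a 0·∞ indeterminate form at x → 0⁺.
Rewrite the product as 8·ln(x) / x^(-1/2) and apply L'Hôpital, or use the standard hierarchy x^(-1/2) ≫ |ln x| as x → 0⁺.
The indeterminate product → 0, so the limit = 7.

Final answer: 7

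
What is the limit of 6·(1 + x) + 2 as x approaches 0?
Direct substitution at x = 0 gives 8.

Final answer: 8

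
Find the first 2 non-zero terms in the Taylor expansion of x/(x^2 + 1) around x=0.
-x^3 + x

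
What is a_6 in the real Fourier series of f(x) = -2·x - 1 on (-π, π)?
a_6 = (1/π) ∫_{-π}^{π} f(x)·cos(6x) dx.
Evaluate the integral (use parity and integration by parts as needed): a_6 = 0.

Final answer: 0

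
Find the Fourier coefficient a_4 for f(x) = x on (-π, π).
a_4 = (1/π) ∫_{-π}^{π} f(x)·cos(4x) dx.
Evaluate the integral (use parity and integration by parts as needed): a_4 = 0.

Final answer: 0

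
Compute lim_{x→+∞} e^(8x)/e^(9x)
This is an ∞/∞ indeterminate form as x → +∞.
Rewrite e^(8x)/e^(9x) = e^((8−9)x) = e^(-x); the exponent coefficient is -1 < 0 so e^(-x) → 0.
Limit = 0.

Final answer: 0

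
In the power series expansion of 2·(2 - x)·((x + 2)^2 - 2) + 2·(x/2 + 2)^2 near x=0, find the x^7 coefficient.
Expand to order 7: 2·(2 - x)·((x + 2)^2 - 2) + 2·(x/2 + 2)^2 = -2·x^3 - 7·x^2/2 + 16·x + 16 + O(x^8).
The coefficient of x^7 is 0.

Final answer: 0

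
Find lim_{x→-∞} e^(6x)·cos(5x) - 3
Evaluate the dominant behaviour as x → -∞; each term tends to a finite value or vanishes.
Limit = -3.

Final answer: -3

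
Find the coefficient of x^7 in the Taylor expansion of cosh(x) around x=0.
Expand to order 7: cosh(x) = x^6/720 + x^4/24 + x^2/2 + 1 + O(x^8).
The coefficient of x^7 is 0.

Final answer: 0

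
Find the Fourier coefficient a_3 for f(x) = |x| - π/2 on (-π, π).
a_3 = (1/π) ∫_{-π}^{π} f(x)·cos(3x) dx.
Evaluate the integral (use parity and integration by parts as needed): a_3 = -4/(9·π).

Final answer: -4/(9·π)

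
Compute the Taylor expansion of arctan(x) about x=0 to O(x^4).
-x^3/3 + x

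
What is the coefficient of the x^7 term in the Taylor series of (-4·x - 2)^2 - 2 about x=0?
Expand to order 7: (-4·x - 2)^2 - 2 = 16·x^2 + 16·x + 2 + O(x^8).
The coefficient of x^7 is 0.

Final answer: 0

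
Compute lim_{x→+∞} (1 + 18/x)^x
As x → +∞: this is the defining limit (1 + 18/x)^x → e^18.
Limit = e^(18).

Final answer: e^(18)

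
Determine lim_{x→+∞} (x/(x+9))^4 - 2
As x → +∞: x/(x+9) = 1/(1 + 9/x) → 1, and the 4th power of a limit-1 base also → 1; with the additive constant, 1 - 2 = -1.
Limit = -1.

Final answer: -1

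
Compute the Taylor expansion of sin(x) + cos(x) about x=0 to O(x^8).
-x^7/5040 - x^6/720 + x^5/120 + x^4/24 - x^3/6 - x^2/2 + x + 1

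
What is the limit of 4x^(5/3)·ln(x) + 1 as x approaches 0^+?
The product is a 0·∞ indeterminate form at x → 0⁺.
Rewrite the product as 4·ln(x) / x^(-5/3) and apply L'Hôpital, or use the standard hierarchy x^(-5/3) ≫ |ln x| as x → 0⁺.
The indeterminate product → 0, so the limit = 1.

Final answer: 1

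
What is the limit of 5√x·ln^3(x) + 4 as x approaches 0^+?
The product is a 0·∞ indeterminate form at x → 0⁺.
Rewrite the product as 5·ln^3(x) / x^(-1/2) and apply L'Hôpital, or use the standard hierarchy x^(-1/2) ≫ |ln x|^3 as x → 0⁺.
The indeterminate product → 0, so the limit = 4.

Final answer: 4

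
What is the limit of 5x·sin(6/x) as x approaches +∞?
As x → +∞: let u = 6/x → 0⁺; then 5·x·sin(6/x) = 5·6·sin(u)/u → 5·6·1 = 30.
Limit = 30.

Final answer: 30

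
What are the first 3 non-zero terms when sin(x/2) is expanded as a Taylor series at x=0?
x^5/3840 - x^3/48 + x/2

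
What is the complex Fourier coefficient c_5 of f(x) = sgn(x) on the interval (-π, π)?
Compute the real Fourier coefficients first: a_5 = 0, b_5 = 4/(5·π).
Then c_5 = (a_5 − i·b_5)/2 = -2·i/(5·π).

Final answer: -2·i/(5·π)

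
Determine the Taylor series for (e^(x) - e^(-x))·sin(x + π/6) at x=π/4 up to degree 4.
-√(6)·e^(-π/4)/4 - √(2)·e^(-π/4)/4 + √(2)·e^(π/4)/4 + √(6)·e^(π/4)/4 + (√(2)·e^(-π/4)/2 + √(6)·e^(π/4)/2)·(x - π/4) + (-√(2)·e^(π/4)/4 - √(2)·e^(-π/4)/4 + √(6)·e^(-π/4)/4 + √(6)·e^(π/4)/4)·(x - π/4)^2 + (-√(2)·e^(π/4)/6 - √(6)·e^(-π/4)/6)·(x - π/4)^3 + (-√(6)·e^(π/4)/24 - √(2)·e^(π/4)/24 + √(2)·e^(-π/4)/24 + √(6)·e^(-π/4)/24)·(x - π/4)^4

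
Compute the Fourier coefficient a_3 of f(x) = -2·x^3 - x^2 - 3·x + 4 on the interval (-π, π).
a_3 = (1/π) ∫_{-π}^{π} f(x)·cos(3x) dx.
Evaluate the integral (use parity and integration by parts as needed): a_3 = 4/9.

Final answer: 4/9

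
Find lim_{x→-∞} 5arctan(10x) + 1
Evaluate the dominant behaviour as x → -∞; each term tends to a finite value or vanishes.
Limit = 1 - 5·π/2.

Final answer: 1 - 5·π/2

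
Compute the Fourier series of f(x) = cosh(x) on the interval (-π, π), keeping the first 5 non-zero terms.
-cos(x)·sinh(π)/π + 2·cos(2·x)·sinh(π)/(5·π) - cos(3·x)·sinh(π)/(5·π) + 2·cos(4·x)·sinh(π)/(17·π) + sinh(π)/π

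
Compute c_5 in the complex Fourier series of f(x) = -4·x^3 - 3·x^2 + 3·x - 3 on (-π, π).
Compute the real Fourier coefficients first: a_5 = 12/25, b_5 = 198/125 - 8·π^2/5.
Then c_5 = (a_5 − i·b_5)/2 = 6/25 - 99·i/125 + 4·i·π^2/5.

Final answer: 6/25 - 99·i/125 + 4·i·π^2/5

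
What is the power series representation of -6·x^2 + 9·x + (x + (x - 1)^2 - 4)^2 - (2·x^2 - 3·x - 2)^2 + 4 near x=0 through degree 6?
-3·x^4 + 10·x^3 - 12·x^2 + 3·x + 9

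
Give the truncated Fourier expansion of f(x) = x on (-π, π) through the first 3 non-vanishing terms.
2·sin(x) - sin(2·x) + 2·sin(3·x)/3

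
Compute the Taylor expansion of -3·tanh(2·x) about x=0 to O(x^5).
8·x^3 - 6·x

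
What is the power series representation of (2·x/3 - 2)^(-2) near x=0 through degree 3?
x^3/27 + x^2/12 + x/6 + 1/4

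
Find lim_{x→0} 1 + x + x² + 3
Direct substitution at x = 0 gives 4.

Final answer: 4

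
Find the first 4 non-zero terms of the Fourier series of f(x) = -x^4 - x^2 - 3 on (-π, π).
(-44 + 8·π^2)·cos(x) + (2 - 2·π^2)·cos(2·x) + (-4/27 + 8·π^2/9)·cos(3·x) - π^4/5 - π^2/3 - 3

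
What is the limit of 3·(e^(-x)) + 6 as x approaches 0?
Direct substitution at x = 0 gives 9.

Final answer: 9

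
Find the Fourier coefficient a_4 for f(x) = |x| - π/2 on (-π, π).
a_4 = (1/π) ∫_{-π}^{π} f(x)·cos(4x) dx.
Evaluate the integral (use parity and integration by parts as needed): a_4 = 0.

Final answer: 0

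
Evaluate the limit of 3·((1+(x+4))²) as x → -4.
Direct substitution at x = -4 gives 3.

Final answer: 3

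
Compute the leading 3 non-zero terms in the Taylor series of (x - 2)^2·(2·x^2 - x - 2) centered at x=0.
10·x^2 + 4·x - 8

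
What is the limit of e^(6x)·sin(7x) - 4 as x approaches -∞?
Evaluate the dominant behaviour as x → -∞; each term tends to a finite value or vanishes.
Limit = -4.

Final answer: -4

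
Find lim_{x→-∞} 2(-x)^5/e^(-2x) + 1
The quotient is an ∞/∞ indeterminate form as x → -∞.
Compare growth rates of the dominant terms (exponentials ≫ polynomials ≫ logarithms), or apply L'Hôpital's rule; the quotient → 0.
Adding the constant: 0 + 1 = 1. Limit = 1.

Final answer: 1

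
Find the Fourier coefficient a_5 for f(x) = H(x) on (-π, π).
a_5 = (1/π) ∫_{-π}^{π} f(x)·cos(5x) dx.
Evaluate the integral (use parity and integration by parts as needed): a_5 = 0.

Final answer: 0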